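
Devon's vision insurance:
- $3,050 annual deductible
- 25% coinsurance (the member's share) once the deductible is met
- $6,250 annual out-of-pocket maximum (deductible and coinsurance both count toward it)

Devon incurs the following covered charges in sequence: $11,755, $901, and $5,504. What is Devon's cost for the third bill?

$798.50

Bill 1, $11,755: $3,050 to deductible, leaving $8,705; 25% of $8,705 = $2,176.25. Member pays $5,226.25; OOP now $5,226.25.
Bill 2, $901: deductible met; 25% of $901 = $225.25. Cost to member: $225.25. OOP to date $5,451.50.
Bill 3, $5,504: deductible already satisfied, so member's share is 25% × $5,504 = $1,376. OOP would hit $6,827.50 > $6,250, so the cap limits the member to $6,250 − $5,451.50 = $798.50.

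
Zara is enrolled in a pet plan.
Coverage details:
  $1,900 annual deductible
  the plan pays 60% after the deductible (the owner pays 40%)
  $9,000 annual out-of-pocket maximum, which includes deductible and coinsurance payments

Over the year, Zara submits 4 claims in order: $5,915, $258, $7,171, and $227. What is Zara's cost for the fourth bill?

#1 ($5,915): $1,900 finishes the deductible; $4,015 goes to coinsurance; owner's 40% is $1,606. Owner owes $3,506 (running OOP $3,506).
#2 ($258): 40% coinsurance on $258 = $103.20. Owner owes $103.20 (running OOP $3,609.20).
#3 ($7,171): deductible met; 40% of $7,171 = $2,868.40. Owner owes $2,868.40 (running OOP $6,477.60).
#4 ($227): deductible already satisfied, so owner's share is 40% × $227 = $90.80. Cost to owner: $90.80. OOP to date $6,568.40.

$90.80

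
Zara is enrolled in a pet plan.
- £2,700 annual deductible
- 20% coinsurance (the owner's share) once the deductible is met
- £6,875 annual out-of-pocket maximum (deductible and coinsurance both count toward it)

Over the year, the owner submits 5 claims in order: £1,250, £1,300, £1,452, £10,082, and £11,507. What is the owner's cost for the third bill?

£410.40

Claim 1 — £1,250: fully absorbed by the deductible. Owner pays £1,250; OOP now £1,250.
Claim 2 — £1,300: fully absorbed by the deductible. Cost to owner: £1,300. OOP to date £2,550.
Claim 3 — £1,452: £150 finishes the deductible; £1,302 goes to coinsurance; coinsurance £1,302 × 20% = £260.40. Owner pays £410.40; OOP now £2,960.40.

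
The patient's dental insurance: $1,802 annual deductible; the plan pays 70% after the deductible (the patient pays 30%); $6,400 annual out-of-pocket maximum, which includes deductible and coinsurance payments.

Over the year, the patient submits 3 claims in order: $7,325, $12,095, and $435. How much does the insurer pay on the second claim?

$9,153.90

Bill 1, $7,325: $1,802 to deductible, leaving $5,523; 30% of $5,523 = $1,656.90. Cost to patient: $3,458.90. OOP to date $3,458.90. Insurer: $7,325 − $3,458.90 = $3,866.10.
Bill 2, $12,095: deductible met; 30% of $12,095 = $3,628.50. Adding that to $3,458.90 gives $7,087.40, past the $6,400 cap; patient pays only $6,400 − $3,458.90 = $2,941.10. Insurer: $12,095 − $2,941.10 = $9,153.90.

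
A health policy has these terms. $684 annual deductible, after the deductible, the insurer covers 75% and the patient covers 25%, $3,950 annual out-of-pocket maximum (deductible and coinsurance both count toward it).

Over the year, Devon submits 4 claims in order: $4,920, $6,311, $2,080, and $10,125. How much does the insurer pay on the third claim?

Claim 1 ($4,920): deductible takes $684, $4,236 remains; 25% of $4,236 = $1,059. Patient pays $1,743; OOP now $1,743. Plan pays $4,920 − $1,743 = $3,177.
Claim 2 ($6,311): 25% coinsurance on $6,311 = $1,577.75. Patient pays $1,577.75; OOP now $3,320.75. Plan pays $6,311 − $1,577.75 = $4,733.25.
Claim 3 ($2,080): deductible met; 25% of $2,080 = $520. Patient owes $520 (running OOP $3,840.75). Plan pays $2,080 − $520 = $1,560.

$1,560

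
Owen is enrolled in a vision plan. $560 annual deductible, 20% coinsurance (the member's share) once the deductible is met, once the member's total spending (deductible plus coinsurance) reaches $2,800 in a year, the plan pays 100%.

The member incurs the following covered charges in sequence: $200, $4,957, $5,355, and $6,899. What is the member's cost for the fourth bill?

Bill 1, $200: fully absorbed by the deductible. Cost to member: $200. OOP to date $200.
Bill 2, $4,957: $360 to deductible, leaving $4,597; coinsurance $4,597 × 20% = $919.40. Member pays $1,279.40; OOP now $1,479.40.
Bill 3, $5,355: deductible met; 20% of $5,355 = $1,071. Member owes $1,071 (running OOP $2,550.40).
Bill 4, $6,899: deductible met; 20% of $6,899 = $1,379.80. That would push OOP to $3,930.20, over the $2,800 cap, so member pays $2,800 − $2,550.40 = $249.60.

$249.60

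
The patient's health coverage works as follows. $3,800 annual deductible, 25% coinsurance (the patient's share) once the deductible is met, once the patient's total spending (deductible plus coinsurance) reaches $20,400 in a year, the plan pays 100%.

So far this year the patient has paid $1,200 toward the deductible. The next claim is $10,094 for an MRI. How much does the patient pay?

Deductible still to meet: $3,800 − $1,200 = $2,600.
The remaining $7,494 (= $10,094 − $2,600) moves to coinsurance.
Coinsurance: $7,494 × 25% = $1,873.50.
So the patient owes $2,600 + $1,873.50 = $4,473.50 before any cap.
Cumulative spending $1,200 + $4,473.50 = $5,673.50 stays under the $20,400 maximum.

$4,473.50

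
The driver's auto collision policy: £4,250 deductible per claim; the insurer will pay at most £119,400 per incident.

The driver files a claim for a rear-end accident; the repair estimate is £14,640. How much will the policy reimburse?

£10,390

After the deductible, £14,640 − £4,250 = £10,390 remains.
That's under the £119,400 cap, so the insurer reimburses the full £10,390.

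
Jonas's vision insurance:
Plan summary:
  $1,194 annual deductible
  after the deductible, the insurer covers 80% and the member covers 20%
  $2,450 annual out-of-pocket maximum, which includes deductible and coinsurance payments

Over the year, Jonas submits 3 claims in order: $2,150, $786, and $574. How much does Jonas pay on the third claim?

$114.80

#1 ($2,150): deductible takes $1,194, $956 remains; member's 20% is $191.20. Member pays $1,385.20; OOP now $1,385.20.
#2 ($786): 20% coinsurance on $786 = $157.20. Cost to member: $157.20. OOP to date $1,542.40.
#3 ($574): deductible met; 20% of $574 = $114.80. Cost to member: $114.80. OOP to date $1,657.20.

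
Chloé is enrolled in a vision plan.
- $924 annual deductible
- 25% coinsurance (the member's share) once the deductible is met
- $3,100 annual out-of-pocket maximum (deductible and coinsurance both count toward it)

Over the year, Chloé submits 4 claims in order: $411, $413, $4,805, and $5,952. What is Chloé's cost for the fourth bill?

Bill 1, $411: entire amount goes to the deductible. Member owes $411 (running OOP $411).
Bill 2, $413: all of it applies to the deductible. Member pays $413; OOP now $824.
Bill 3, $4,805: $100 finishes the deductible; $4,705 goes to coinsurance; 25% of $4,705 = $1,176.25. Cost to member: $1,276.25. OOP to date $2,100.25.
Bill 4, $5,952: 25% coinsurance on $5,952 = $1,488. Adding that to $2,100.25 gives $3,588.25, past the $3,100 cap; member pays only $3,100 − $2,100.25 = $999.75.

$999.75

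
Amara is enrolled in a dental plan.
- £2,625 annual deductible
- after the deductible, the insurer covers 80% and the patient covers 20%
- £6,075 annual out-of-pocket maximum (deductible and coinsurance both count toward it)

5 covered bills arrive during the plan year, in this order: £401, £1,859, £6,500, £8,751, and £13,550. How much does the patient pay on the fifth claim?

£472.80

Claim 1 (£401): all of it applies to the deductible. Patient pays £401; OOP now £401.
Claim 2 (£1,859): fully absorbed by the deductible. Cost to patient: £1,859. OOP to date £2,260.
Claim 3 (£6,500): £365 to deductible, leaving £6,135; coinsurance £6,135 × 20% = £1,227. Patient pays £1,592; OOP now £3,852.
Claim 4 (£8,751): deductible already satisfied, so patient's share is 20% × £8,751 = £1,750.20. Cost to patient: £1,750.20. OOP to date £5,602.20.
Claim 5 (£13,550): 20% coinsurance on £13,550 = £2,710. That would push OOP to £8,312.20, over the £6,075 cap, so patient pays £6,075 − £5,602.20 = £472.80.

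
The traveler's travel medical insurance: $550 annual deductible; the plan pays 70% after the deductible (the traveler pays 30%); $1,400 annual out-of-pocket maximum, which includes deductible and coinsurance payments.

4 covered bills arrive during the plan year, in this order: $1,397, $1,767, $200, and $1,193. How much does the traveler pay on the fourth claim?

$5.80

Bill 1, $1,397: $550 finishes the deductible; $847 goes to coinsurance; coinsurance $847 × 30% = $254.10. Traveler pays $804.10; OOP now $804.10.
Bill 2, $1,767: 30% coinsurance on $1,767 = $530.10. Traveler pays $530.10; OOP now $1,334.20.
Bill 3, $200: 30% coinsurance on $200 = $60. Traveler pays $60; OOP now $1,394.20.
Bill 4, $1,193: 30% coinsurance on $1,193 = $357.90. OOP would hit $1,752.10 > $1,400, so the cap limits the traveler to $1,400 − $1,394.20 = $5.80.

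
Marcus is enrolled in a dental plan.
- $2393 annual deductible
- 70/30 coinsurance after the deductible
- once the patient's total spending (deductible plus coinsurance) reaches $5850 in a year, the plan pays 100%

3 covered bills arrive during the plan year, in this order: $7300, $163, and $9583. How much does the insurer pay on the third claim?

$7647

Claim 1 ($7300): deductible takes $2393, $4907 remains; patient's 30% is $1472.10. Cost to patient: $3865.10. OOP to date $3865.10. Plan pays $7300 − $3865.10 = $3434.90.
Claim 2 ($163): deductible already satisfied, so patient's share is 30% × $163 = $48.90. Patient pays $48.90; OOP now $3914. Plan pays $163 − $48.90 = $114.10.
Claim 3 ($9583): 30% coinsurance on $9583 = $2874.90. OOP would hit $6788.90 > $5850, so the cap limits the patient to $5850 − $3914 = $1936. Insurer: $9583 − $1936 = $7647.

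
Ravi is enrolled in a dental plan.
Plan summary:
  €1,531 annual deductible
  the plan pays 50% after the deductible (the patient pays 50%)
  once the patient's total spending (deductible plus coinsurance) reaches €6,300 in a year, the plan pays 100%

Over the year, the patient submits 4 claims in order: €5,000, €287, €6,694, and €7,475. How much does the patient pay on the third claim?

€2,891

#1 (€5,000): €1,531 to deductible, leaving €3,469; patient's 50% is €1,734.50. Patient pays €3,265.50; OOP now €3,265.50.
#2 (€287): 50% coinsurance on €287 = €143.50. Patient pays €143.50; OOP now €3,409.
#3 (€6,694): deductible met; 50% of €6,694 = €3,347. OOP would hit €6,756 > €6,300, so the cap limits the patient to €6,300 − €3,409 = €2,891.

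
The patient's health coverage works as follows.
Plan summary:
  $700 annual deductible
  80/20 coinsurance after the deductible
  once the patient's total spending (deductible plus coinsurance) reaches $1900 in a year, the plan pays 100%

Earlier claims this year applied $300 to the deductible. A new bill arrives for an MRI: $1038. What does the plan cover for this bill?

Remaining deductible: $700 − $300 = $400.
The remaining $638 (= $1038 − $400) moves to coinsurance.
Patient's 20% share of $638 is $127.60.
Patient responsibility before any cap: $400 + $127.60 = $527.60.
Cumulative spending $300 + $527.60 = $827.60 stays under the $1900 maximum.
Insurer pays the balance: $1038 − $527.60 = $510.40.

$510.40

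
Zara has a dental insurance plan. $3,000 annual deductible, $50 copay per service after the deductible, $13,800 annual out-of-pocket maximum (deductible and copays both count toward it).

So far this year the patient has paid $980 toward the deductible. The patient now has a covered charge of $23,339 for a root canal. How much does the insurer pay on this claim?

Remaining deductible: $3,000 − $980 = $2,020.
The remaining $21,319 (= $23,339 − $2,020) moves to the copay.
Copay on this service: $50.
Patient responsibility before any cap: $2,020 + $50 = $2,070.
Year-to-date out-of-pocket becomes $980 + $2,070 = $3,050, still under the $13,800 maximum, so no cap applies.
The insurer covers the remainder: $23,339 − $2,070 = $21,269.

$21,269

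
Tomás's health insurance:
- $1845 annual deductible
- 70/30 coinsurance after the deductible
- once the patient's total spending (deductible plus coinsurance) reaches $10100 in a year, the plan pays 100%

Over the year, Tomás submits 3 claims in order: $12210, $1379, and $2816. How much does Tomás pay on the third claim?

Claim 1 — $12210: $1845 finishes the deductible; $10365 goes to coinsurance; patient's 30% is $3109.50. Patient owes $4954.50 (running OOP $4954.50).
Claim 2 — $1379: deductible met; 30% of $1379 = $413.70. Cost to patient: $413.70. OOP to date $5368.20.
Claim 3 — $2816: 30% coinsurance on $2816 = $844.80. Cost to patient: $844.80. OOP to date $6213.

$844.80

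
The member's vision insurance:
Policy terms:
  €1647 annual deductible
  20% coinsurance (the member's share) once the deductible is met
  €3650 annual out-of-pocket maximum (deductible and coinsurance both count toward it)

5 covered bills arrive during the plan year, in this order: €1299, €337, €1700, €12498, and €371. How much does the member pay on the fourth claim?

#1 (€1299): all of it applies to the deductible. Cost to member: €1299. OOP to date €1299.
#2 (€337): entire amount goes to the deductible. Member owes €337 (running OOP €1636).
#3 (€1700): deductible takes €11, €1689 remains; coinsurance €1689 × 20% = €337.80. Member owes €348.80 (running OOP €1984.80).
#4 (€12498): 20% coinsurance on €12498 = €2499.60. That would push OOP to €4484.40, over the €3650 cap, so member pays €3650 − €1984.80 = €1665.20.

€1665.20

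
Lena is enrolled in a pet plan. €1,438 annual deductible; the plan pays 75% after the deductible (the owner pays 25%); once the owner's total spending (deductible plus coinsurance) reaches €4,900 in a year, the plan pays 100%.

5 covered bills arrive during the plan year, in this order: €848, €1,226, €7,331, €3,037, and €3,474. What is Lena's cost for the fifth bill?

€711

Claim 1 (€848): fully absorbed by the deductible. Owner owes €848 (running OOP €848).
Claim 2 (€1,226): deductible takes €590, €636 remains; owner's 25% is €159. Owner owes €749 (running OOP €1,597).
Claim 3 (€7,331): deductible already satisfied, so owner's share is 25% × €7,331 = €1,832.75. Owner pays €1,832.75; OOP now €3,429.75.
Claim 4 (€3,037): deductible met; 25% of €3,037 = €759.25. Owner pays €759.25; OOP now €4,189.
Claim 5 (€3,474): 25% coinsurance on €3,474 = €868.50. Adding that to €4,189 gives €5,057.50, past the €4,900 cap; owner pays only €4,900 − €4,189 = €711.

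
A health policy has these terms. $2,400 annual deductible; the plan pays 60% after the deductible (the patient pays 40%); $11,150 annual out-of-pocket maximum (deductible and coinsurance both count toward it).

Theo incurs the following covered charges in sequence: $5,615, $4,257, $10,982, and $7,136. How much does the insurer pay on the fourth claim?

Claim 1 — $5,615: deductible takes $2,400, $3,215 remains; patient's 40% is $1,286. Patient pays $3,686; OOP now $3,686. Insurer: $5,615 − $3,686 = $1,929.
Claim 2 — $4,257: deductible met; 40% of $4,257 = $1,702.80. Patient owes $1,702.80 (running OOP $5,388.80). Insurer: $4,257 − $1,702.80 = $2,554.20.
Claim 3 — $10,982: deductible met; 40% of $10,982 = $4,392.80. Cost to patient: $4,392.80. OOP to date $9,781.60. Plan pays $10,982 − $4,392.80 = $6,589.20.
Claim 4 — $7,136: deductible already satisfied, so patient's share is 40% × $7,136 = $2,854.40. Adding that to $9,781.60 gives $12,636, past the $11,150 cap; patient pays only $11,150 − $9,781.60 = $1,368.40. Insurer: $7,136 − $1,368.40 = $5,767.60.

$5,767.60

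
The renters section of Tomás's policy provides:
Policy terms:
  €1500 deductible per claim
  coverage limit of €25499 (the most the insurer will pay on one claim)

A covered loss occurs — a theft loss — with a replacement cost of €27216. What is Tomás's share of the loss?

Subtract the deductible: €27216 − €1500 = €25716.
€25716 exceeds the €25499 limit, so the insurer pays the limit: €25499.
The tenant bears the rest of the original loss: €27216 − €25499 = €1717.

€1717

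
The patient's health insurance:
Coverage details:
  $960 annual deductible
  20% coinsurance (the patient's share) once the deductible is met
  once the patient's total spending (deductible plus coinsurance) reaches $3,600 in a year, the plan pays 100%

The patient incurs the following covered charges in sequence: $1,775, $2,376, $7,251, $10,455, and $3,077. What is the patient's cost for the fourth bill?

$551.60

Claim 1 — $1,775: deductible takes $960, $815 remains; patient's 20% is $163. Cost to patient: $1,123. OOP to date $1,123.
Claim 2 — $2,376: deductible already satisfied, so patient's share is 20% × $2,376 = $475.20. Patient pays $475.20; OOP now $1,598.20.
Claim 3 — $7,251: deductible already satisfied, so patient's share is 20% × $7,251 = $1,450.20. Patient owes $1,450.20 (running OOP $3,048.40).
Claim 4 — $10,455: deductible met; 20% of $10,455 = $2,091. OOP would hit $5,139.40 > $3,600, so the cap limits the patient to $3,600 − $3,048.40 = $551.60.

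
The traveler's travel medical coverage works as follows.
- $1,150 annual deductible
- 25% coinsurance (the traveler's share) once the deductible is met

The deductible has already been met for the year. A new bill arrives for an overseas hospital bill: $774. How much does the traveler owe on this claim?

$193.50

The deductible is already satisfied, so the full bill goes to coinsurance.
Coinsurance: $774 × 25% = $193.50.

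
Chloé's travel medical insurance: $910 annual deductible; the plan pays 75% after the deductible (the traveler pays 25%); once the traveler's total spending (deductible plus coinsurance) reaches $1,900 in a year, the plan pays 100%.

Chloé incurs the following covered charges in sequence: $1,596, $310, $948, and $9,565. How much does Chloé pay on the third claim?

$237

#1 ($1,596): $910 finishes the deductible; $686 goes to coinsurance; traveler's 25% is $171.50. Cost to traveler: $1,081.50. OOP to date $1,081.50.
#2 ($310): 25% coinsurance on $310 = $77.50. Cost to traveler: $77.50. OOP to date $1,159.
#3 ($948): deductible already satisfied, so traveler's share is 25% × $948 = $237. Traveler owes $237 (running OOP $1,396).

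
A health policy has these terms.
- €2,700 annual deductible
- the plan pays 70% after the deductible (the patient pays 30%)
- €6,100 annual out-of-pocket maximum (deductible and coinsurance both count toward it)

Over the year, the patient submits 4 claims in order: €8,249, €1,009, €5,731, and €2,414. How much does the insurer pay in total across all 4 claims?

€11,303

Claim 1 (€8,249): deductible takes €2,700, €5,549 remains; 30% of €5,549 = €1,664.70. Patient owes €4,364.70 (running OOP €4,364.70). Insurer: €8,249 − €4,364.70 = €3,884.30.
Claim 2 (€1,009): deductible already satisfied, so patient's share is 30% × €1,009 = €302.70. Patient owes €302.70 (running OOP €4,667.40). Insurer: €1,009 − €302.70 = €706.30.
Claim 3 (€5,731): deductible already satisfied, so patient's share is 30% × €5,731 = €1,719.30. That would push OOP to €6,386.70, over the €6,100 cap, so patient pays €6,100 − €4,667.40 = €1,432.60. Plan pays €5,731 − €1,432.60 = €4,298.40.
Claim 4 (€2,414): deductible already satisfied, so patient's share is 30% × €2,414 = €724.20. That would push OOP to €6,824.20, over the €6,100 cap, so patient pays €6,100 − €6,100 = €0. Plan pays €2,414 − €0 = €2,414.
Insurer total = bills − patient's total = €17,403 − €6,100 = €11,303.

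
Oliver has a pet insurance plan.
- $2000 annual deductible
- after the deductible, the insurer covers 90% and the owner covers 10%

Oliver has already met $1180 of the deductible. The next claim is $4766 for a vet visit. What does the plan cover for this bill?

$3551.40

Deductible still to meet: $2000 − $1180 = $820.
That leaves $4766 − $820 = $3946 for coinsurance.
Owner's 10% share of $3946 is $394.60.
That puts the owner's cost at $820 + $394.60 = $1214.60.
The plan picks up $4766 − $1214.60 = $3551.40.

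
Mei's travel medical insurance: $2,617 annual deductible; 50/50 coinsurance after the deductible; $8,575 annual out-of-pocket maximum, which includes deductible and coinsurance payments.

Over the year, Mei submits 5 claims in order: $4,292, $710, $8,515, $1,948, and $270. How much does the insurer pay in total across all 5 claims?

$7,160

Claim 1 — $4,292: deductible takes $2,617, $1,675 remains; traveler's 50% is $837.50. Cost to traveler: $3,454.50. OOP to date $3,454.50. Plan pays $4,292 − $3,454.50 = $837.50.
Claim 2 — $710: 50% coinsurance on $710 = $355. Traveler owes $355 (running OOP $3,809.50). Insurer: $710 − $355 = $355.
Claim 3 — $8,515: deductible already satisfied, so traveler's share is 50% × $8,515 = $4,257.50. Traveler pays $4,257.50; OOP now $8,067. Plan pays $8,515 − $4,257.50 = $4,257.50.
Claim 4 — $1,948: deductible met; 50% of $1,948 = $974. Adding that to $8,067 gives $9,041, past the $8,575 cap; traveler pays only $8,575 − $8,067 = $508. Plan pays $1,948 − $508 = $1,440.
Claim 5 — $270: deductible met; 50% of $270 = $135. Adding that to $8,575 gives $8,710, past the $8,575 cap; traveler pays only $8,575 − $8,575 = $0. Plan pays $270 − $0 = $270.
Insurer total: $837.50 + $355 + $4,257.50 + $1,440 + $270 = $7,160.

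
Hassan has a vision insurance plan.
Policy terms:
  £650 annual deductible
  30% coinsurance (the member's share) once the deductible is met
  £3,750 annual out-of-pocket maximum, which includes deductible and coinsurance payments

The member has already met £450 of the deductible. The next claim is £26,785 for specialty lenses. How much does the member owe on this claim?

£3,300

Remaining deductible: £650 − £450 = £200.
The remaining £26,585 (= £26,785 − £200) moves to coinsurance.
30% of £26,585 = £7,975.50 falls to the member.
That puts the member's cost at £200 + £7,975.50 = £8,175.50 before any cap.
Adding £8,175.50 to the £450 already spent would give £8,625.50, which exceeds the £3,750 cap; the member pays just £3,750 − £450 = £3,300.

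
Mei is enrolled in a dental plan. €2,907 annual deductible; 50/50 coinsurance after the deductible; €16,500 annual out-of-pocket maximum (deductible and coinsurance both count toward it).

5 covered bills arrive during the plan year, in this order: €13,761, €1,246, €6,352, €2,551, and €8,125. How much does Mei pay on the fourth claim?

Claim 1 — €13,761: €2,907 finishes the deductible; €10,854 goes to coinsurance; coinsurance €10,854 × 50% = €5,427. Patient pays €8,334; OOP now €8,334.
Claim 2 — €1,246: deductible already satisfied, so patient's share is 50% × €1,246 = €623. Cost to patient: €623. OOP to date €8,957.
Claim 3 — €6,352: 50% coinsurance on €6,352 = €3,176. Patient pays €3,176; OOP now €12,133.
Claim 4 — €2,551: 50% coinsurance on €2,551 = €1,275.50. Patient pays €1,275.50; OOP now €13,408.50.

€1,275.50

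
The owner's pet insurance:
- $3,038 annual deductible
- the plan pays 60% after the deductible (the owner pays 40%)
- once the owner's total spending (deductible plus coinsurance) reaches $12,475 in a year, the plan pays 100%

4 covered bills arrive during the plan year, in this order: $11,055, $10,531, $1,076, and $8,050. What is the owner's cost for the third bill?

Claim 1 ($11,055): deductible takes $3,038, $8,017 remains; coinsurance $8,017 × 40% = $3,206.80. Owner owes $6,244.80 (running OOP $6,244.80).
Claim 2 ($10,531): deductible already satisfied, so owner's share is 40% × $10,531 = $4,212.40. Owner owes $4,212.40 (running OOP $10,457.20).
Claim 3 ($1,076): 40% coinsurance on $1,076 = $430.40. Owner pays $430.40; OOP now $10,887.60.

$430.40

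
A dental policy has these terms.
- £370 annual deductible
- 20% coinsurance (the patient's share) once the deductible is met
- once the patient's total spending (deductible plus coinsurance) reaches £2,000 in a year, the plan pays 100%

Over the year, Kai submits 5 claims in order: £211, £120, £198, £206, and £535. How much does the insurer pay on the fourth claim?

#1 (£211): all of it applies to the deductible. Patient pays £211; OOP now £211. Plan pays £211 − £211 = £0.
#2 (£120): all of it applies to the deductible. Cost to patient: £120. OOP to date £331. Plan pays £120 − £120 = £0.
#3 (£198): deductible takes £39, £159 remains; patient's 20% is £31.80. Cost to patient: £70.80. OOP to date £401.80. Plan pays £198 − £70.80 = £127.20.
#4 (£206): 20% coinsurance on £206 = £41.20. Patient owes £41.20 (running OOP £443). Insurer: £206 − £41.20 = £164.80.

£164.80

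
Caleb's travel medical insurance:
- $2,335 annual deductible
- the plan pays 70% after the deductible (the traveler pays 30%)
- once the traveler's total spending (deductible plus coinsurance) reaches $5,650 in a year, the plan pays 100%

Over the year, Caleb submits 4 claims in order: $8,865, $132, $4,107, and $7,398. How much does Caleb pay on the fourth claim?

$84.30

Claim 1 — $8,865: deductible takes $2,335, $6,530 remains; traveler's 30% is $1,959. Cost to traveler: $4,294. OOP to date $4,294.
Claim 2 — $132: deductible already satisfied, so traveler's share is 30% × $132 = $39.60. Cost to traveler: $39.60. OOP to date $4,333.60.
Claim 3 — $4,107: deductible already satisfied, so traveler's share is 30% × $4,107 = $1,232.10. Traveler pays $1,232.10; OOP now $5,565.70.
Claim 4 — $7,398: deductible met; 30% of $7,398 = $2,219.40. Adding that to $5,565.70 gives $7,785.10, past the $5,650 cap; traveler pays only $5,650 − $5,565.70 = $84.30.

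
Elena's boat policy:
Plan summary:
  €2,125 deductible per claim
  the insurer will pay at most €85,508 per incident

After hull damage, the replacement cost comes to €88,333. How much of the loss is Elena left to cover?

€2,825

Subtract the deductible: €88,333 − €2,125 = €86,208.
€86,208 exceeds the €85,508 limit, so the insurer pays the limit: €85,508.
Out of pocket: €88,333 − €85,508 = €2,825.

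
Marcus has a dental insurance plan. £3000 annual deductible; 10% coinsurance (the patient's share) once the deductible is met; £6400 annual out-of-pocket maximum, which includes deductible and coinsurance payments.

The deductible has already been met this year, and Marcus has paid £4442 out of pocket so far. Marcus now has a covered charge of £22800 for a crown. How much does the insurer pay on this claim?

£20842

The deductible is already satisfied, so the full bill goes to coinsurance.
Coinsurance: £22800 × 10% = £2280.
That would bring total out-of-pocket to £6722, past the £6400 cap. The patient is capped at £6400 − £4442 = £1958 on this claim.
The plan picks up £22800 − £1958 = £20842.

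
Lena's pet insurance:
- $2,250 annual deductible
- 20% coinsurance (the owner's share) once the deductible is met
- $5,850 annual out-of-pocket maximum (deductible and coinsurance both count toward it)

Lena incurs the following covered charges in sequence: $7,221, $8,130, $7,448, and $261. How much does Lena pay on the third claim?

#1 ($7,221): $2,250 to deductible, leaving $4,971; owner's 20% is $994.20. Cost to owner: $3,244.20. OOP to date $3,244.20.
#2 ($8,130): deductible met; 20% of $8,130 = $1,626. Cost to owner: $1,626. OOP to date $4,870.20.
#3 ($7,448): deductible already satisfied, so owner's share is 20% × $7,448 = $1,489.60. That would push OOP to $6,359.80, over the $5,850 cap, so owner pays $5,850 − $4,870.20 = $979.80.

$979.80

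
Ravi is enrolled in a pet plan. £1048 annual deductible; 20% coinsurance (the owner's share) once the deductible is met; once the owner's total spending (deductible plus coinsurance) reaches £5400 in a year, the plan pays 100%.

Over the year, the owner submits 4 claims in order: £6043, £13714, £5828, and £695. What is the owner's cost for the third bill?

£610.20

Bill 1, £6043: deductible takes £1048, £4995 remains; coinsurance £4995 × 20% = £999. Owner pays £2047; OOP now £2047.
Bill 2, £13714: deductible met; 20% of £13714 = £2742.80. Cost to owner: £2742.80. OOP to date £4789.80.
Bill 3, £5828: deductible met; 20% of £5828 = £1165.60. Adding that to £4789.80 gives £5955.40, past the £5400 cap; owner pays only £5400 − £4789.80 = £610.20.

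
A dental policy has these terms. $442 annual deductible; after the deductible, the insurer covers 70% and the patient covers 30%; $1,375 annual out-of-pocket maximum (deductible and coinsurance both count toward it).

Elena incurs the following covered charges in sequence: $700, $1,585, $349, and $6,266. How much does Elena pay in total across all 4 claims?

Claim 1 ($700): $442 to deductible, leaving $258; coinsurance $258 × 30% = $77.40. Cost to patient: $519.40. OOP to date $519.40.
Claim 2 ($1,585): deductible already satisfied, so patient's share is 30% × $1,585 = $475.50. Cost to patient: $475.50. OOP to date $994.90.
Claim 3 ($349): 30% coinsurance on $349 = $104.70. Patient pays $104.70; OOP now $1,099.60.
Claim 4 ($6,266): 30% coinsurance on $6,266 = $1,879.80. OOP would hit $2,979.40 > $1,375, so the cap limits the patient to $1,375 − $1,099.60 = $275.40.
Summing the patient's payments: $519.40 + $475.50 + $104.70 + $275.40 = $1,375.

$1,375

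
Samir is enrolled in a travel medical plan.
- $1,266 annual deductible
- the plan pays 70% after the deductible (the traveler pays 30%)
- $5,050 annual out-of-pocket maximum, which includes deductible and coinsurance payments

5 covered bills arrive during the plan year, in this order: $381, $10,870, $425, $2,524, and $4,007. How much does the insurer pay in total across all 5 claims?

$13,157

Claim 1 ($381): all of it applies to the deductible. Traveler owes $381 (running OOP $381). Plan pays $381 − $381 = $0.
Claim 2 ($10,870): deductible takes $885, $9,985 remains; 30% of $9,985 = $2,995.50. Traveler owes $3,880.50 (running OOP $4,261.50). Plan pays $10,870 − $3,880.50 = $6,989.50.
Claim 3 ($425): 30% coinsurance on $425 = $127.50. Cost to traveler: $127.50. OOP to date $4,389. Insurer: $425 − $127.50 = $297.50.
Claim 4 ($2,524): deductible met; 30% of $2,524 = $757.20. OOP would hit $5,146.20 > $5,050, so the cap limits the traveler to $5,050 − $4,389 = $661. Plan pays $2,524 − $661 = $1,863.
Claim 5 ($4,007): deductible already satisfied, so traveler's share is 30% × $4,007 = $1,202.10. OOP would hit $6,252.10 > $5,050, so the cap limits the traveler to $5,050 − $5,050 = $0. Plan pays $4,007 − $0 = $4,007.
Insurer total: $0 + $6,989.50 + $297.50 + $1,863 + $4,007 = $13,157.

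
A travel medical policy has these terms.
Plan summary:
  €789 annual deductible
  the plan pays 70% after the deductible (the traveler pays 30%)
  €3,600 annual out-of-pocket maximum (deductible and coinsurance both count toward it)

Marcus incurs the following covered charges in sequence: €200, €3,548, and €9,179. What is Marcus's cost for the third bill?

#1 (€200): all of it applies to the deductible. Traveler owes €200 (running OOP €200).
#2 (€3,548): deductible takes €589, €2,959 remains; 30% of €2,959 = €887.70. Traveler owes €1,476.70 (running OOP €1,676.70).
#3 (€9,179): 30% coinsurance on €9,179 = €2,753.70. Adding that to €1,676.70 gives €4,430.40, past the €3,600 cap; traveler pays only €3,600 − €1,676.70 = €1,923.30.

€1,923.30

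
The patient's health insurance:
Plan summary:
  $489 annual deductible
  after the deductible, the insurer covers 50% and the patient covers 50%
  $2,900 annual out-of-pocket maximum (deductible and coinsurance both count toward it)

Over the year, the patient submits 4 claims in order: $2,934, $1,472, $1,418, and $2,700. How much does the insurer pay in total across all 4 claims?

#1 ($2,934): deductible takes $489, $2,445 remains; coinsurance $2,445 × 50% = $1,222.50. Patient pays $1,711.50; OOP now $1,711.50. Insurer: $2,934 − $1,711.50 = $1,222.50.
#2 ($1,472): deductible met; 50% of $1,472 = $736. Patient pays $736; OOP now $2,447.50. Insurer: $1,472 − $736 = $736.
#3 ($1,418): deductible already satisfied, so patient's share is 50% × $1,418 = $709. That would push OOP to $3,156.50, over the $2,900 cap, so patient pays $2,900 − $2,447.50 = $452.50. Plan pays $1,418 − $452.50 = $965.50.
#4 ($2,700): 50% coinsurance on $2,700 = $1,350. OOP would hit $4,250 > $2,900, so the cap limits the patient to $2,900 − $2,900 = $0. Insurer: $2,700 − $0 = $2,700.
Insurer total = bills − patient's total = $8,524 − $2,900 = $5,624.

$5,624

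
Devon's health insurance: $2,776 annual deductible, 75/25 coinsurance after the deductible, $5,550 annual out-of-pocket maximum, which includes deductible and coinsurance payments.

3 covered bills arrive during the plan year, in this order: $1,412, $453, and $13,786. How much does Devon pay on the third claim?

$3,685

#1 ($1,412): all of it applies to the deductible. Patient owes $1,412 (running OOP $1,412).
#2 ($453): entire amount goes to the deductible. Patient pays $453; OOP now $1,865.
#3 ($13,786): $911 to deductible, leaving $12,875; 25% of $12,875 = $3,218.75. Together that's $911 + $3,218.75 = $4,129.75. Adding that to $1,865 gives $5,994.75, past the $5,550 cap; patient pays only $5,550 − $1,865 = $3,685.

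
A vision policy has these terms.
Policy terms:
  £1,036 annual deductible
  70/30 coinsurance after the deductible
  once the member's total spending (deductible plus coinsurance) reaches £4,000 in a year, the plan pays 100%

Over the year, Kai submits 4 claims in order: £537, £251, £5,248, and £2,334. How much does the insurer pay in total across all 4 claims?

£5,133.80

Bill 1, £537: entire amount goes to the deductible. Cost to member: £537. OOP to date £537. Insurer: £537 − £537 = £0.
Bill 2, £251: entire amount goes to the deductible. Member owes £251 (running OOP £788). Insurer: £251 − £251 = £0.
Bill 3, £5,248: £248 finishes the deductible; £5,000 goes to coinsurance; coinsurance £5,000 × 30% = £1,500. Cost to member: £1,748. OOP to date £2,536. Plan pays £5,248 − £1,748 = £3,500.
Bill 4, £2,334: deductible met; 30% of £2,334 = £700.20. Member owes £700.20 (running OOP £3,236.20). Plan pays £2,334 − £700.20 = £1,633.80.
Insurer total = bills − member's total = £8,370 − £3,236.20 = £5,133.80.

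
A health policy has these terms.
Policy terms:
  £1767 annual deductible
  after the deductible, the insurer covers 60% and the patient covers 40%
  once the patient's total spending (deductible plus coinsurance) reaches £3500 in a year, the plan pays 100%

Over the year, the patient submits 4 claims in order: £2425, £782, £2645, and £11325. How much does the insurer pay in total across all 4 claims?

£13677

#1 (£2425): £1767 finishes the deductible; £658 goes to coinsurance; patient's 40% is £263.20. Cost to patient: £2030.20. OOP to date £2030.20. Insurer: £2425 − £2030.20 = £394.80.
#2 (£782): deductible already satisfied, so patient's share is 40% × £782 = £312.80. Patient owes £312.80 (running OOP £2343). Insurer: £782 − £312.80 = £469.20.
#3 (£2645): deductible already satisfied, so patient's share is 40% × £2645 = £1058. Patient owes £1058 (running OOP £3401). Plan pays £2645 − £1058 = £1587.
#4 (£11325): 40% coinsurance on £11325 = £4530. OOP would hit £7931 > £3500, so the cap limits the patient to £3500 − £3401 = £99. Plan pays £11325 − £99 = £11226.
Insurer total = bills − patient's total = £17177 − £3500 = £13677.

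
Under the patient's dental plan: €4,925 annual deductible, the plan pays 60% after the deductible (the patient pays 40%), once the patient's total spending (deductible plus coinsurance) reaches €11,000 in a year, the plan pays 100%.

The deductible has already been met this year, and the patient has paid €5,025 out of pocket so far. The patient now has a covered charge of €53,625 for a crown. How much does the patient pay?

€5,975

The deductible is already satisfied, so the full bill goes to coinsurance.
Coinsurance: €53,625 × 40% = €21,450.
Year-to-date out-of-pocket would reach €5,025 + €21,450 = €26,475, above the €11,000 maximum, so the patient pays only €11,000 − €5,025 = €5,975.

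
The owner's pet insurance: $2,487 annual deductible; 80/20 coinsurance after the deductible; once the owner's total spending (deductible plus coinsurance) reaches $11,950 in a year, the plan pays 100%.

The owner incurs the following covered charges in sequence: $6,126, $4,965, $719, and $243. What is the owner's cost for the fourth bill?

Claim 1 ($6,126): $2,487 to deductible, leaving $3,639; 20% of $3,639 = $727.80. Cost to owner: $3,214.80. OOP to date $3,214.80.
Claim 2 ($4,965): deductible met; 20% of $4,965 = $993. Owner owes $993 (running OOP $4,207.80).
Claim 3 ($719): deductible already satisfied, so owner's share is 20% × $719 = $143.80. Owner pays $143.80; OOP now $4,351.60.
Claim 4 ($243): 20% coinsurance on $243 = $48.60. Cost to owner: $48.60. OOP to date $4,400.20.

$48.60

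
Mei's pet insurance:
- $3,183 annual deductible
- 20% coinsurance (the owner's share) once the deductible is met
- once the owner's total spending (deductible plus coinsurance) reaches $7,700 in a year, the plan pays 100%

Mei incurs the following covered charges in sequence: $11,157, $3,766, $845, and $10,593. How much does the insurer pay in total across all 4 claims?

Claim 1 ($11,157): deductible takes $3,183, $7,974 remains; owner's 20% is $1,594.80. Owner owes $4,777.80 (running OOP $4,777.80). Insurer: $11,157 − $4,777.80 = $6,379.20.
Claim 2 ($3,766): deductible met; 20% of $3,766 = $753.20. Owner owes $753.20 (running OOP $5,531). Insurer: $3,766 − $753.20 = $3,012.80.
Claim 3 ($845): deductible met; 20% of $845 = $169. Cost to owner: $169. OOP to date $5,700. Insurer: $845 − $169 = $676.
Claim 4 ($10,593): deductible already satisfied, so owner's share is 20% × $10,593 = $2,118.60. Adding that to $5,700 gives $7,818.60, past the $7,700 cap; owner pays only $7,700 − $5,700 = $2,000. Insurer: $10,593 − $2,000 = $8,593.
Insurer total: $6,379.20 + $3,012.80 + $676 + $8,593 = $18,661.

$18,661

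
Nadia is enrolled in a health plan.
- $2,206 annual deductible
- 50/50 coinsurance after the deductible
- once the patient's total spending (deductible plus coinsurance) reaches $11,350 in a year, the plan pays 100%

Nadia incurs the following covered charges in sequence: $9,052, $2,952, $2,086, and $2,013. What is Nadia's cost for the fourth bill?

#1 ($9,052): $2,206 to deductible, leaving $6,846; 50% of $6,846 = $3,423. Cost to patient: $5,629. OOP to date $5,629.
#2 ($2,952): deductible met; 50% of $2,952 = $1,476. Patient owes $1,476 (running OOP $7,105).
#3 ($2,086): deductible already satisfied, so patient's share is 50% × $2,086 = $1,043. Patient pays $1,043; OOP now $8,148.
#4 ($2,013): 50% coinsurance on $2,013 = $1,006.50. Patient owes $1,006.50 (running OOP $9,154.50).

$1,006.50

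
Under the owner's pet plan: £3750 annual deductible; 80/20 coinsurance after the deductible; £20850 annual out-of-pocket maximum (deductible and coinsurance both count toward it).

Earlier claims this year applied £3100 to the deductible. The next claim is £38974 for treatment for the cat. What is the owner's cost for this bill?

Deductible still to meet: £3750 − £3100 = £650.
After the £650 deductible portion, £38974 − £650 = £38324 is subject to coinsurance.
20% of £38324 = £7664.80 falls to the owner.
So the owner owes £650 + £7664.80 = £8314.80 before any cap.
Year-to-date out-of-pocket becomes £3100 + £8314.80 = £11414.80, still under the £20850 maximum, so no cap applies.

£8314.80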